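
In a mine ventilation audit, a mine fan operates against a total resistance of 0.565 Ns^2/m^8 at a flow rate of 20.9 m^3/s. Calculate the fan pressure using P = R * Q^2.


Compute Q^2:
Q^2 = 20.9^2 = 436.81
Compute pressure:
P = R * Q^2 = 0.565 * 436.81
= 246.7977 Pa

246.7977 Pa


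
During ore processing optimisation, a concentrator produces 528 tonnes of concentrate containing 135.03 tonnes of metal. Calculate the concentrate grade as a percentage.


Grade = (metal in concentrate / concentrate mass) * 100
= (135.03 / 528) * 100
= 0.2557386364 * 100
= 25.5739%

25.5739%


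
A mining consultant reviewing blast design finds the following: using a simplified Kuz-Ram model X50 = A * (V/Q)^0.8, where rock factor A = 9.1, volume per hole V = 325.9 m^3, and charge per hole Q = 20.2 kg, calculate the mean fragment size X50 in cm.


Compute V/Q:
V/Q = 325.9 / 20.2 = 16.13366337
Raise to the power 0.8:
(V/Q)^0.8 = 16.13366337^0.8 = 9.25095126
Multiply by A:
X50 = 9.1 * 9.25095126
= 84.1837 cm

84.1837 cm


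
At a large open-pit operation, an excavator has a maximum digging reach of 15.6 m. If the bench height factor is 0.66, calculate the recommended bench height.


Bench height = reach * factor
= 15.6 * 0.66
= 10.296 m

10.296 m


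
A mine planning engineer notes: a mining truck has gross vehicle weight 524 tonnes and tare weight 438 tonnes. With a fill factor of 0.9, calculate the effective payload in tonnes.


Maximum payload = gross - tare
= 524 - 438 = 86 tonnes
Effective payload = max payload * fill factor
= 86 * 0.9
= 77.4 tonnes

77.4 tonnes


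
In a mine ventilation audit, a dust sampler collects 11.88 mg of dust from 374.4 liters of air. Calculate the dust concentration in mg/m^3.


Convert liters to m^3: 1 m^3 = 1000 L
Concentration = mass / volume * 1000
= 11.88 / 374.4 * 1000
= 0.03173076923 * 1000
= 31.7308 mg/m^3

31.7308 mg/m^3


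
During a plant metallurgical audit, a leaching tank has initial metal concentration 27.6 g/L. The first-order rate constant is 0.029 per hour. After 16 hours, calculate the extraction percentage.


Compute the exponent:
-k * t = -0.029 * 16 = -0.464
Remaining concentration:
C = 27.6 * exp(-0.464)
= 27.6 * 0.6287635545
= 17.3538741 g/L
Extracted = 27.6 - 17.3538741 = 10.2461259 g/L
Extraction % = 10.2461259 / 27.6 * 100
= 37.1236%

37.1236%


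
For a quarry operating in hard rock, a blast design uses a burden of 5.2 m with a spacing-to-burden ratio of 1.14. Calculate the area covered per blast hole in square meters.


30.8256 m^2

First, find the spacing:
Spacing = burden * ratio = 5.2 * 1.14
= 5.928 m
Then, calculate the area:
Area = burden * spacing = 5.2 * 5.928
= 30.8256 m^2


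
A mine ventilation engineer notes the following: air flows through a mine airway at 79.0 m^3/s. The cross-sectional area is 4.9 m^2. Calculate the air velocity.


16.1224 m/s

Velocity = flow rate / cross-sectional area
= 79.0 / 4.9
= 16.1224 m/s


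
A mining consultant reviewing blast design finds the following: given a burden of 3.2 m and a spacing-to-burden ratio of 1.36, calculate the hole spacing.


4.352 m

Spacing = burden * ratio
= 3.2 * 1.36
= 4.352 m


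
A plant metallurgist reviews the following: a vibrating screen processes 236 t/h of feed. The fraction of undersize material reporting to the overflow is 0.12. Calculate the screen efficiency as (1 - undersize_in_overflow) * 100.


88.0%

Screen efficiency = (1 - fraction of undersize in overflow) * 100
= (1 - 0.12) * 100
= 0.88 * 100
= 88.0%


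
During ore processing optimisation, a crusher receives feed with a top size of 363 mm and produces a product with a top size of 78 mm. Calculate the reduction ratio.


4.6538

Reduction ratio = feed size / product size
= 363 / 78
= 4.6538


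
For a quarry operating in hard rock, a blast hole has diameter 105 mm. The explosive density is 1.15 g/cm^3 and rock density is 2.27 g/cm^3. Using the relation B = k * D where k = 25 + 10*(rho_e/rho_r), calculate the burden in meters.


First, compute k:
rho_e / rho_r = 1.15 / 2.27 = 0.5066079295
k = 25 + 10 * 0.5066079295 = 30.0660793
Then, compute burden:
B = k * D / 1000 = 30.0660793 * 105 / 1000
= 3156.938326 / 1000
= 3.1569 m

3.1569 m


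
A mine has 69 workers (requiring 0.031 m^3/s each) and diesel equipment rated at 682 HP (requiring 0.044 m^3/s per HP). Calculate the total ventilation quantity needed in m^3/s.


32.147 m^3/s

Airflow for workers:
Q_people = 69 * 0.031 = 2.139 m^3/s
Airflow for diesel equipment:
Q_diesel = 682 * 0.044 = 30.008 m^3/s
Total ventilation:
Q_total = 2.139 + 30.008
= 32.147 m^3/s


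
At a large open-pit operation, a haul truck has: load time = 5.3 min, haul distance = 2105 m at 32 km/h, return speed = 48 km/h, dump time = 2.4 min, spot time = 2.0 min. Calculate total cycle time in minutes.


Convert haul speed to m/min: 32 * 1000/60 = 533.3333333 m/min
Haul time = 2105 / 533.3333333 = 3.946875 min
Convert return speed to m/min: 48 * 1000/60 = 800 m/min
Return time = 2105 / 800 = 2.63125 min
Total cycle time:
= 5.3 + 3.946875 + 2.4 + 2.63125 + 2.0
= 16.2781 min

16.2781 min


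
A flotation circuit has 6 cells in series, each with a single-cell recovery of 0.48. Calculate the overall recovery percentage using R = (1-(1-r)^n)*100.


Complement of single-cell recovery:
1 - r = 1 - 0.48 = 0.52
Raise to power n:
(1 - r)^6 = 0.52^6 = 0.01977060966
Overall recovery:
R = (1 - 0.01977060966) * 100
= 98.0229%

98.0229%


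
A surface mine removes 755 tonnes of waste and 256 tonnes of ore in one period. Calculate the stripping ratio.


2.9492

Stripping ratio = waste tonnage / ore tonnage
= 755 / 256
= 2.9492


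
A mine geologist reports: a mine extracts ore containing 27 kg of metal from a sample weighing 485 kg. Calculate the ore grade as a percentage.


Ore grade = (metal mass / ore mass) * 100
= (27 / 485) * 100
= 0.05567010309 * 100
= 5.567%

5.567%


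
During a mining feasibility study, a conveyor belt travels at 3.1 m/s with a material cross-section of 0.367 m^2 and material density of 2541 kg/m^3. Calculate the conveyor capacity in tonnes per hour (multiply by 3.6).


10407.2245 t/h

Volumetric flow = speed * area
= 3.1 * 0.367 = 1.1377 m^3/s
Mass flow = volumetric * density
= 1.1377 * 2541 = 2890.8957 kg/s
Convert to t/h: multiply by 3.6
Capacity = 2890.8957 * 3.6
= 10407.2245 t/h


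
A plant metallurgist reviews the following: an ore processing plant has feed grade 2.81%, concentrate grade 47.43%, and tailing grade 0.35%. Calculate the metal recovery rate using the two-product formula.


Using the two-product formula:
R = 100 * c * (f - t) / (f * (c - t))
Numerator = 100 * 47.43 * (2.81 - 0.35)
= 100 * 47.43 * 2.46
= 11667.78
Denominator = 2.81 * (47.43 - 0.35)
= 2.81 * 47.08
= 132.2948
R = 11667.78 / 132.2948
= 88.1953%

88.1953%


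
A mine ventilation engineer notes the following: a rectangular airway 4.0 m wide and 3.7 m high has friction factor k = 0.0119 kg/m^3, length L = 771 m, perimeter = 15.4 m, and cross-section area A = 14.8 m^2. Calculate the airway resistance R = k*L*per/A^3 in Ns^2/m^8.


0.0436 Ns^2/m^8

Compute the numerator:
k * L * per = 0.0119 * 771 * 15.4
= 141.29346
Compute the denominator:
A^3 = 14.8^3 = 3241.792
Resistance:
R = 141.29346 / 3241.792
= 0.0436 Ns^2/m^8


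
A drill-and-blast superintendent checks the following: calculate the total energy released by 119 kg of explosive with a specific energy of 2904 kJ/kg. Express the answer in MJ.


Energy = mass * specific_energy / 1000
= 119 * 2904 / 1000
= 345576 / 1000
= 345.576 MJ

345.576 MJ


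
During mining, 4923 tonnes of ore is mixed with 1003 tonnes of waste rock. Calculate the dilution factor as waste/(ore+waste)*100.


Total material = ore + waste
= 4923 + 1003 = 5926 tonnes
Dilution = waste / total * 100
= 1003 / 5926 * 100
= 0.1692541343 * 100
= 16.9254%

16.9254%


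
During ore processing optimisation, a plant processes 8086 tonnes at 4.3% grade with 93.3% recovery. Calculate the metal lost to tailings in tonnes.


Total metal in feed:
= 8086 * 4.3 / 100 = 347.698 tonnes
Metal recovered:
= 347.698 * 93.3 / 100 = 324.402234 tonnes
Metal lost to tailings:
= 347.698 - 324.402234
= 23.2958 tonnes

23.2958 tonnes


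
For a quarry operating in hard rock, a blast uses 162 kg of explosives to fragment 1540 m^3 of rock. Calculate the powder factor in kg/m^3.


Powder factor = explosive mass / rock volume
= 162 / 1540
= 0.1052 kg/m^3

0.1052 kg/m^3


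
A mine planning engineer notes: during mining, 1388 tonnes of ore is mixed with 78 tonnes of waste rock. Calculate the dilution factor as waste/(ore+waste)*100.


Total material = ore + waste
= 1388 + 78 = 1466 tonnes
Dilution = waste / total * 100
= 78 / 1466 * 100
= 0.05320600273 * 100
= 5.3206%

5.3206%


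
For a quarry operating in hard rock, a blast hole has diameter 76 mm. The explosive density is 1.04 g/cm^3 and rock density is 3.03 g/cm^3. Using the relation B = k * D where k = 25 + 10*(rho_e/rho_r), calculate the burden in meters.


2.1609 m

First, compute k:
rho_e / rho_r = 1.04 / 3.03 = 0.3432343234
k = 25 + 10 * 0.3432343234 = 28.43234323
Then, compute burden:
B = k * D / 1000 = 28.43234323 * 76 / 1000
= 2160.858086 / 1000
= 2.1609 m


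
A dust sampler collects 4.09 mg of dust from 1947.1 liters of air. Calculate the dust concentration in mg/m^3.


2.1006 mg/m^3

Convert liters to m^3: 1 m^3 = 1000 L
Concentration = mass / volume * 1000
= 4.09 / 1947.1 * 1000
= 0.002100559807 * 1000
= 2.1006 mg/m^3


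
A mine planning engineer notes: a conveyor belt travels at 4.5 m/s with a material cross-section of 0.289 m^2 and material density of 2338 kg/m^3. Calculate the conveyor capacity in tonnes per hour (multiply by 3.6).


10946.0484 t/h

Volumetric flow = speed * area
= 4.5 * 0.289 = 1.3005 m^3/s
Mass flow = volumetric * density
= 1.3005 * 2338 = 3040.569 kg/s
Convert to t/h: multiply by 3.6
Capacity = 3040.569 * 3.6
= 10946.0484 t/h


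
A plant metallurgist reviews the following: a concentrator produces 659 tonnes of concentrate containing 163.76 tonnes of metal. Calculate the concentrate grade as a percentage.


Grade = (metal in concentrate / concentrate mass) * 100
= (163.76 / 659) * 100
= 0.2484977238 * 100
= 24.8498%

24.8498%


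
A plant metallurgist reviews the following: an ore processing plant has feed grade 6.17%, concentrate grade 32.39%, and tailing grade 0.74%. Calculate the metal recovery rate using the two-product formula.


90.0641%

Using the two-product formula:
R = 100 * c * (f - t) / (f * (c - t))
Numerator = 100 * 32.39 * (6.17 - 0.74)
= 100 * 32.39 * 5.43
= 17587.77
Denominator = 6.17 * (32.39 - 0.74)
= 6.17 * 31.65
= 195.2805
R = 17587.77 / 195.2805
= 90.0641%


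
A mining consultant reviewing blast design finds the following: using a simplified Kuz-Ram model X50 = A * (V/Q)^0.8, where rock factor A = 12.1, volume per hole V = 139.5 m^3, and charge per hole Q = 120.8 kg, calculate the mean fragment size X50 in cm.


13.5766 cm

Compute V/Q:
V/Q = 139.5 / 120.8 = 1.154801325
Raise to the power 0.8:
(V/Q)^0.8 = 1.154801325^0.8 = 1.122033487
Multiply by A:
X50 = 12.1 * 1.122033487
= 13.5766 cm


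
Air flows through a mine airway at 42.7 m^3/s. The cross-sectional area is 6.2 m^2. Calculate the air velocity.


6.8871 m/s

Velocity = flow rate / cross-sectional area
= 42.7 / 6.2
= 6.8871 m/s


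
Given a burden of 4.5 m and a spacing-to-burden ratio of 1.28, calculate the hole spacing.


5.76 m

Spacing = burden * ratio
= 4.5 * 1.28
= 5.76 m


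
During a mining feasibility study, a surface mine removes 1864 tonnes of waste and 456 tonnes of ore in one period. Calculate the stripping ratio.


Stripping ratio = waste tonnage / ore tonnage
= 1864 / 456
= 4.0877

4.0877


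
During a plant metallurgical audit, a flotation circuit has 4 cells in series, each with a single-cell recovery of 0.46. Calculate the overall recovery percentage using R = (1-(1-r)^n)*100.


Complement of single-cell recovery:
1 - r = 1 - 0.46 = 0.54
Raise to power n:
(1 - r)^4 = 0.54^4 = 0.08503056
Overall recovery:
R = (1 - 0.08503056) * 100
= 91.4969%

91.4969%


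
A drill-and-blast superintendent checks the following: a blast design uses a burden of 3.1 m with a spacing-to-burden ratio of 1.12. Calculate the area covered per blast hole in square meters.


First, find the spacing:
Spacing = burden * ratio = 3.1 * 1.12
= 3.472 m
Then, calculate the area:
Area = burden * spacing = 3.1 * 3.472
= 10.7632 m^2

10.7632 m^2


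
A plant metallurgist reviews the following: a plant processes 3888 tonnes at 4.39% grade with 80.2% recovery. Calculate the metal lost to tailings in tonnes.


33.7953 tonnes

Total metal in feed:
= 3888 * 4.39 / 100 = 170.6832 tonnes
Metal recovered:
= 170.6832 * 80.2 / 100 = 136.8879264 tonnes
Metal lost to tailings:
= 170.6832 - 136.8879264
= 33.7953 tonnes


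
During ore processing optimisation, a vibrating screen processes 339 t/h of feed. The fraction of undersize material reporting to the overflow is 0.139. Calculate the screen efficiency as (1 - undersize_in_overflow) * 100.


86.1%

Screen efficiency = (1 - fraction of undersize in overflow) * 100
= (1 - 0.139) * 100
= 0.861 * 100
= 86.1%


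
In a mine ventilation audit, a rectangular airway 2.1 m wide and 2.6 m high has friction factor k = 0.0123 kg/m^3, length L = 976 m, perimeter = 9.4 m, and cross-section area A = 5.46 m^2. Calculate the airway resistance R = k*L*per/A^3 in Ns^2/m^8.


Compute the numerator:
k * L * per = 0.0123 * 976 * 9.4
= 112.84512
Compute the denominator:
A^3 = 5.46^3 = 162.771336
Resistance:
R = 112.84512 / 162.771336
= 0.6933 Ns^2/m^8

0.6933 Ns^2/m^8


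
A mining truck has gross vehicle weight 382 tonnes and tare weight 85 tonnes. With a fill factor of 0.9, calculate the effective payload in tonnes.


267.3 tonnes

Maximum payload = gross - tare
= 382 - 85 = 297 tonnes
Effective payload = max payload * fill factor
= 297 * 0.9
= 267.3 tonnes


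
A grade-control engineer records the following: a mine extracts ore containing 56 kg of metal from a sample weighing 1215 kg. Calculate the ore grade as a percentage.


Ore grade = (metal mass / ore mass) * 100
= (56 / 1215) * 100
= 0.04609053498 * 100
= 4.6091%

4.6091%


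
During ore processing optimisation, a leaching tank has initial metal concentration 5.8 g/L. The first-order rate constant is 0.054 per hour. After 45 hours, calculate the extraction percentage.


91.1963%

Compute the exponent:
-k * t = -0.054 * 45 = -2.43
Remaining concentration:
C = 5.8 * exp(-2.43)
= 5.8 * 0.08803683258
= 0.510613629 g/L
Extracted = 5.8 - 0.510613629 = 5.289386371 g/L
Extraction % = 5.289386371 / 5.8 * 100
= 91.1963%


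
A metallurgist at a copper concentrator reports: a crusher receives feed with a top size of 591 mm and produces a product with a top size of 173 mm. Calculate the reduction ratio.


3.4162

Reduction ratio = feed size / product size
= 591 / 173
= 3.4162


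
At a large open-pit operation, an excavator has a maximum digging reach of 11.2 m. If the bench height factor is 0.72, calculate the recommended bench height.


Bench height = reach * factor
= 11.2 * 0.72
= 8.064 m

8.064 m


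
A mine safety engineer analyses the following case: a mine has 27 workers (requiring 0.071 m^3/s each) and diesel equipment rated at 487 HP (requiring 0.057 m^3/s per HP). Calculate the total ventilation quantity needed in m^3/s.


Airflow for workers:
Q_people = 27 * 0.071 = 1.917 m^3/s
Airflow for diesel equipment:
Q_diesel = 487 * 0.057 = 27.759 m^3/s
Total ventilation:
Q_total = 1.917 + 27.759
= 29.676 m^3/s

29.676 m^3/s


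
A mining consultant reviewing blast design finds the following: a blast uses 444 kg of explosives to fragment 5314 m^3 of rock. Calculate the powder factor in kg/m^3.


Powder factor = explosive mass / rock volume
= 444 / 5314
= 0.0836 kg/m^3

0.0836 kg/m^3


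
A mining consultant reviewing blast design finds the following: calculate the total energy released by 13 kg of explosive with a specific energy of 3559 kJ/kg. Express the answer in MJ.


Energy = mass * specific_energy / 1000
= 13 * 3559 / 1000
= 46267 / 1000
= 46.267 MJ

46.267 MJ


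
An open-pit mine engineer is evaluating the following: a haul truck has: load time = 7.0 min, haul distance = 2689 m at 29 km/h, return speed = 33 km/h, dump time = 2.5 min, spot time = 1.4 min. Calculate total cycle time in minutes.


21.3525 min

Convert haul speed to m/min: 29 * 1000/60 = 483.3333333 m/min
Haul time = 2689 / 483.3333333 = 5.563448276 min
Convert return speed to m/min: 33 * 1000/60 = 550 m/min
Return time = 2689 / 550 = 4.889090909 min
Total cycle time:
= 7.0 + 5.563448276 + 2.5 + 4.889090909 + 1.4
= 21.3525 min


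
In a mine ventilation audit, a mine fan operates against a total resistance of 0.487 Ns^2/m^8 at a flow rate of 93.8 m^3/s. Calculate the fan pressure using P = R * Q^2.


Compute Q^2:
Q^2 = 93.8^2 = 8798.44
Compute pressure:
P = R * Q^2 = 0.487 * 8798.44
= 4284.8403 Pa

4284.8403 Pa


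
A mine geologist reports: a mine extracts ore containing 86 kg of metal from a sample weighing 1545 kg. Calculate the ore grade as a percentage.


Ore grade = (metal mass / ore mass) * 100
= (86 / 1545) * 100
= 0.05566343042 * 100
= 5.5663%

5.5663%


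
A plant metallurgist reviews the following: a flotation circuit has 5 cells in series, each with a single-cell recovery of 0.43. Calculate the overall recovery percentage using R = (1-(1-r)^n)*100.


Complement of single-cell recovery:
1 - r = 1 - 0.43 = 0.57
Raise to power n:
(1 - r)^5 = 0.57^5 = 0.0601692057
Overall recovery:
R = (1 - 0.0601692057) * 100
= 93.9831%

93.9831%


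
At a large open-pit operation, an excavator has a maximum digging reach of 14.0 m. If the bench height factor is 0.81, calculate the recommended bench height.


11.34 m

Bench height = reach * factor
= 14.0 * 0.81
= 11.34 m


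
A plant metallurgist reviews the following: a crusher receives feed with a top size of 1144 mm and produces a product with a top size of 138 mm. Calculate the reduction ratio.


Reduction ratio = feed size / product size
= 1144 / 138
= 8.2899

8.2899


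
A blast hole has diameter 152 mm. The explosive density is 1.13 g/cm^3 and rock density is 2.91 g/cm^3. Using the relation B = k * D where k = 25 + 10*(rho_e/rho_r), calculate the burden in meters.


4.3902 m

First, compute k:
rho_e / rho_r = 1.13 / 2.91 = 0.3883161512
k = 25 + 10 * 0.3883161512 = 28.88316151
Then, compute burden:
B = k * D / 1000 = 28.88316151 * 152 / 1000
= 4390.24055 / 1000
= 4.3902 m


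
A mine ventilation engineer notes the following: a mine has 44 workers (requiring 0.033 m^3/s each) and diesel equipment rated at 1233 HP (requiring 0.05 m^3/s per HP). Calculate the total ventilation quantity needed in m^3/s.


Airflow for workers:
Q_people = 44 * 0.033 = 1.452 m^3/s
Airflow for diesel equipment:
Q_diesel = 1233 * 0.05 = 61.65 m^3/s
Total ventilation:
Q_total = 1.452 + 61.65
= 63.102 m^3/s

63.102 m^3/s


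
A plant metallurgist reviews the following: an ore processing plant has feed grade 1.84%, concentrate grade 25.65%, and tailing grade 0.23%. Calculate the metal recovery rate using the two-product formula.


Using the two-product formula:
R = 100 * c * (f - t) / (f * (c - t))
Numerator = 100 * 25.65 * (1.84 - 0.23)
= 100 * 25.65 * 1.61
= 4129.65
Denominator = 1.84 * (25.65 - 0.23)
= 1.84 * 25.42
= 46.7728
R = 4129.65 / 46.7728
= 88.2917%

88.2917%


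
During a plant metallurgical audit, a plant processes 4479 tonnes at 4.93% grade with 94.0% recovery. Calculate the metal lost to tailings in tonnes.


Total metal in feed:
= 4479 * 4.93 / 100 = 220.8147 tonnes
Metal recovered:
= 220.8147 * 94.0 / 100 = 207.565818 tonnes
Metal lost to tailings:
= 220.8147 - 207.565818
= 13.2489 tonnes

13.2489 tonnes


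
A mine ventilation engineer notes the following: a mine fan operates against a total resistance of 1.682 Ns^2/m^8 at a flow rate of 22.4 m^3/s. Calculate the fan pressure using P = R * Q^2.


843.9603 Pa

Compute Q^2:
Q^2 = 22.4^2 = 501.76
Compute pressure:
P = R * Q^2 = 1.682 * 501.76
= 843.9603 Pa


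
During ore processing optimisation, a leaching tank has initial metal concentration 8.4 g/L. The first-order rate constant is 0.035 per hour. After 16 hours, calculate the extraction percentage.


Compute the exponent:
-k * t = -0.035 * 16 = -0.56
Remaining concentration:
C = 8.4 * exp(-0.56)
= 8.4 * 0.5712090638
= 4.798156136 g/L
Extracted = 8.4 - 4.798156136 = 3.601843864 g/L
Extraction % = 3.601843864 / 8.4 * 100
= 42.8791%

42.8791%


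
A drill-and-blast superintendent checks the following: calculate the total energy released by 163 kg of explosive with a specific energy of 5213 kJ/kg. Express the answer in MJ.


Energy = mass * specific_energy / 1000
= 163 * 5213 / 1000
= 849719 / 1000
= 849.719 MJ

849.719 MJ


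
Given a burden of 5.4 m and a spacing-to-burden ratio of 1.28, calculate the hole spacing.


6.912 m

Spacing = burden * ratio
= 5.4 * 1.28
= 6.912 m


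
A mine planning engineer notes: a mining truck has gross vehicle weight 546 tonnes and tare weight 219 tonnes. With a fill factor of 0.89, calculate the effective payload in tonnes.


Maximum payload = gross - tare
= 546 - 219 = 327 tonnes
Effective payload = max payload * fill factor
= 327 * 0.89
= 291.03 tonnes

291.03 tonnes


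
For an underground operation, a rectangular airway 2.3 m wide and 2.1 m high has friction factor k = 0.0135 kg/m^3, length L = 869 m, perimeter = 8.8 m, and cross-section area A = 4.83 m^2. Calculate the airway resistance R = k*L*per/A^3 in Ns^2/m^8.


Compute the numerator:
k * L * per = 0.0135 * 869 * 8.8
= 103.2372
Compute the denominator:
A^3 = 4.83^3 = 112.678587
Resistance:
R = 103.2372 / 112.678587
= 0.9162 Ns^2/m^8

0.9162 Ns^2/m^8


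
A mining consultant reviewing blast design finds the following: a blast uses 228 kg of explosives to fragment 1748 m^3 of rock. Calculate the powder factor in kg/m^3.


Powder factor = explosive mass / rock volume
= 228 / 1748
= 0.1304 kg/m^3

0.1304 kg/m^3


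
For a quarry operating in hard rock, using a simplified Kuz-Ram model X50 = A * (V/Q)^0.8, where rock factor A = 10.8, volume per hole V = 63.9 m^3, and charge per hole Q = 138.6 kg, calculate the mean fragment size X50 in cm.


Compute V/Q:
V/Q = 63.9 / 138.6 = 0.461038961
Raise to the power 0.8:
(V/Q)^0.8 = 0.461038961^0.8 = 0.5382575153
Multiply by A:
X50 = 10.8 * 0.5382575153
= 5.8132 cm

5.8132 cm


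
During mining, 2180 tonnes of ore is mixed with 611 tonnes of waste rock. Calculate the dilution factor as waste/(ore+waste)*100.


21.8918%

Total material = ore + waste
= 2180 + 611 = 2791 tonnes
Dilution = waste / total * 100
= 611 / 2791 * 100
= 0.2189179506 * 100
= 21.8918%


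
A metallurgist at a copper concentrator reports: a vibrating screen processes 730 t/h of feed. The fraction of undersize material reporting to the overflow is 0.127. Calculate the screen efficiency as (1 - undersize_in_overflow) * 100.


87.3%

Screen efficiency = (1 - fraction of undersize in overflow) * 100
= (1 - 0.127) * 100
= 0.873 * 100
= 87.3%


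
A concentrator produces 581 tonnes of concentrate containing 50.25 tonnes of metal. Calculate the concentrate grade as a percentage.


Grade = (metal in concentrate / concentrate mass) * 100
= (50.25 / 581) * 100
= 0.08648881239 * 100
= 8.6489%

8.6489%


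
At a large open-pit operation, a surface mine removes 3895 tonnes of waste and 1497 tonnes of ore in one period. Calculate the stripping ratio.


Stripping ratio = waste tonnage / ore tonnage
= 3895 / 1497
= 2.6019

2.6019


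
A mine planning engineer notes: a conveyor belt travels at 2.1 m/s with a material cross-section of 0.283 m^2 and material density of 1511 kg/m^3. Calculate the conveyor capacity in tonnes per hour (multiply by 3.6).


3232.7543 t/h

Volumetric flow = speed * area
= 2.1 * 0.283 = 0.5943 m^3/s
Mass flow = volumetric * density
= 0.5943 * 1511 = 897.9873 kg/s
Convert to t/h: multiply by 3.6
Capacity = 897.9873 * 3.6
= 3232.7543 t/h


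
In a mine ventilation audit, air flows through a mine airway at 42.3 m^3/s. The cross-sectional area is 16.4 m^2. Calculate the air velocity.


Velocity = flow rate / cross-sectional area
= 42.3 / 16.4
= 2.5793 m/s

2.5793 m/s


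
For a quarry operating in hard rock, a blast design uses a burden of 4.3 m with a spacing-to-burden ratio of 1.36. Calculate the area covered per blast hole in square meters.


First, find the spacing:
Spacing = burden * ratio = 4.3 * 1.36
= 5.848 m
Then, calculate the area:
Area = burden * spacing = 4.3 * 5.848
= 25.1464 m^2

25.1464 m^2


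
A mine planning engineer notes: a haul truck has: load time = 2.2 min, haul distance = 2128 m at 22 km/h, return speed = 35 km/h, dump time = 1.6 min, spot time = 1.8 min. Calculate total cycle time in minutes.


15.0516 min

Convert haul speed to m/min: 22 * 1000/60 = 366.6666667 m/min
Haul time = 2128 / 366.6666667 = 5.803636364 min
Convert return speed to m/min: 35 * 1000/60 = 583.3333333 m/min
Return time = 2128 / 583.3333333 = 3.648 min
Total cycle time:
= 2.2 + 5.803636364 + 1.6 + 3.648 + 1.8
= 15.0516 min


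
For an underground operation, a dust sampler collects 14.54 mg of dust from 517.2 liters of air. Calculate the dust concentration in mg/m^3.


28.1129 mg/m^3

Convert liters to m^3: 1 m^3 = 1000 L
Concentration = mass / volume * 1000
= 14.54 / 517.2 * 1000
= 0.0281129157 * 1000
= 28.1129 mg/m^3


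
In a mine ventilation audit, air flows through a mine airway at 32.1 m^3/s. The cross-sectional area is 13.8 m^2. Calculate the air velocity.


2.3261 m/s

Velocity = flow rate / cross-sectional area
= 32.1 / 13.8
= 2.3261 m/s


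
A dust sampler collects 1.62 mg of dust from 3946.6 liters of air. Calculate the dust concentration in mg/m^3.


0.4105 mg/m^3

Convert liters to m^3: 1 m^3 = 1000 L
Concentration = mass / volume * 1000
= 1.62 / 3946.6 * 1000
= 0.0004104799068 * 1000
= 0.4105 mg/m^3


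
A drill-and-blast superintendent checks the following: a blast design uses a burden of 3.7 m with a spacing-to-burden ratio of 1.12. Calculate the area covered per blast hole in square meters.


15.3328 m^2

First, find the spacing:
Spacing = burden * ratio = 3.7 * 1.12
= 4.144 m
Then, calculate the area:
Area = burden * spacing = 3.7 * 4.144
= 15.3328 m^2


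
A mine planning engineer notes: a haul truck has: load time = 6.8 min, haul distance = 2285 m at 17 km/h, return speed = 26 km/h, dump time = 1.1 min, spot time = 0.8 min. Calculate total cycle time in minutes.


22.0378 min

Convert haul speed to m/min: 17 * 1000/60 = 283.3333333 m/min
Haul time = 2285 / 283.3333333 = 8.064705882 min
Convert return speed to m/min: 26 * 1000/60 = 433.3333333 m/min
Return time = 2285 / 433.3333333 = 5.273076923 min
Total cycle time:
= 6.8 + 8.064705882 + 1.1 + 5.273076923 + 0.8
= 22.0378 min


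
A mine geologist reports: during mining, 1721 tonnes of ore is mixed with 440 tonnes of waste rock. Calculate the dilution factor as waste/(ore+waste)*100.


Total material = ore + waste
= 1721 + 440 = 2161 tonnes
Dilution = waste / total * 100
= 440 / 2161 * 100
= 0.2036094401 * 100
= 20.3609%

20.3609%


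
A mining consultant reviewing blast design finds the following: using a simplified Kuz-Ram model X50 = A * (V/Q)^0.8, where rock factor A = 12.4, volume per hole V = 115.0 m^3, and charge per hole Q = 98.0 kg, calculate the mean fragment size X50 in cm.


Compute V/Q:
V/Q = 115.0 / 98.0 = 1.173469388
Raise to the power 0.8:
(V/Q)^0.8 = 1.173469388^0.8 = 1.136520861
Multiply by A:
X50 = 12.4 * 1.136520861
= 14.0929 cm

14.0929 cm


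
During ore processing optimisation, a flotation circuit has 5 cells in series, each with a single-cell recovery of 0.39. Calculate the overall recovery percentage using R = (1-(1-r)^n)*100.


Complement of single-cell recovery:
1 - r = 1 - 0.39 = 0.61
Raise to power n:
(1 - r)^5 = 0.61^5 = 0.0844596301
Overall recovery:
R = (1 - 0.0844596301) * 100
= 91.554%

91.554%


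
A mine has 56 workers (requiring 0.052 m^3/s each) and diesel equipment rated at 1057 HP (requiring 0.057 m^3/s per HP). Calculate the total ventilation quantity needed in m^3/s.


Airflow for workers:
Q_people = 56 * 0.052 = 2.912 m^3/s
Airflow for diesel equipment:
Q_diesel = 1057 * 0.057 = 60.249 m^3/s
Total ventilation:
Q_total = 2.912 + 60.249
= 63.161 m^3/s

63.161 m^3/s


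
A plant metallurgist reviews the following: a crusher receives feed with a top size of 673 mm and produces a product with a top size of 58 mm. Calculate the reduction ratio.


Reduction ratio = feed size / product size
= 673 / 58
= 11.6034

11.6034


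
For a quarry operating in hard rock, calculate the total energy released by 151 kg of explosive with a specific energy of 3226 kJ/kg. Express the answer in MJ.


Energy = mass * specific_energy / 1000
= 151 * 3226 / 1000
= 487126 / 1000
= 487.126 MJ

487.126 MJ


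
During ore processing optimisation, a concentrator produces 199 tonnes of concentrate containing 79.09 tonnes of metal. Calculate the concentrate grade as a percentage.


39.7437%

Grade = (metal in concentrate / concentrate mass) * 100
= (79.09 / 199) * 100
= 0.3974371859 * 100
= 39.7437%


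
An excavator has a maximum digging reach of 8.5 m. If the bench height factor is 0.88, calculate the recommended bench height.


7.48 m

Bench height = reach * factor
= 8.5 * 0.88
= 7.48 m


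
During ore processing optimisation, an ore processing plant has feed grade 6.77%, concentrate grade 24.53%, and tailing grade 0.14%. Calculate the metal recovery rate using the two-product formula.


98.4942%

Using the two-product formula:
R = 100 * c * (f - t) / (f * (c - t))
Numerator = 100 * 24.53 * (6.77 - 0.14)
= 100 * 24.53 * 6.63
= 16263.39
Denominator = 6.77 * (24.53 - 0.14)
= 6.77 * 24.39
= 165.1203
R = 16263.39 / 165.1203
= 98.4942%


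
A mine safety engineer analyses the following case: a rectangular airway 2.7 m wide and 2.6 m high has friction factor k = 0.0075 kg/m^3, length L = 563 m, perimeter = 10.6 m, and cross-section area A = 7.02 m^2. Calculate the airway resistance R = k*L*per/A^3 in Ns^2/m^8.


0.1294 Ns^2/m^8

Compute the numerator:
k * L * per = 0.0075 * 563 * 10.6
= 44.7585
Compute the denominator:
A^3 = 7.02^3 = 345.948408
Resistance:
R = 44.7585 / 345.948408
= 0.1294 Ns^2/m^8


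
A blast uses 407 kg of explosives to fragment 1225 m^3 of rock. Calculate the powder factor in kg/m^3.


Powder factor = explosive mass / rock volume
= 407 / 1225
= 0.3322 kg/m^3

0.3322 kg/m^3


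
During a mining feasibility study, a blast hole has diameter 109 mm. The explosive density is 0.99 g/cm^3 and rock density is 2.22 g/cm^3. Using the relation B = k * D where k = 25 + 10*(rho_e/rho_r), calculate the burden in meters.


First, compute k:
rho_e / rho_r = 0.99 / 2.22 = 0.4459459459
k = 25 + 10 * 0.4459459459 = 29.45945946
Then, compute burden:
B = k * D / 1000 = 29.45945946 * 109 / 1000
= 3211.081081 / 1000
= 3.2111 m

3.2111 m


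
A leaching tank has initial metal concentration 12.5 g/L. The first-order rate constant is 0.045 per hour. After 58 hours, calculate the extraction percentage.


Compute the exponent:
-k * t = -0.045 * 58 = -2.61
Remaining concentration:
C = 12.5 * exp(-2.61)
= 12.5 * 0.07353454376
= 0.919181797 g/L
Extracted = 12.5 - 0.919181797 = 11.5808182 g/L
Extraction % = 11.5808182 / 12.5 * 100
= 92.6465%

92.6465%


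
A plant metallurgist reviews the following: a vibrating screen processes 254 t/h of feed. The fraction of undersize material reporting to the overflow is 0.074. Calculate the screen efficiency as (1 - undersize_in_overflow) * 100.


92.6%

Screen efficiency = (1 - fraction of undersize in overflow) * 100
= (1 - 0.074) * 100
= 0.926 * 100
= 92.6%


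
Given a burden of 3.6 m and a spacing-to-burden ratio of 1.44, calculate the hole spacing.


5.184 m

Spacing = burden * ratio
= 3.6 * 1.44
= 5.184 m


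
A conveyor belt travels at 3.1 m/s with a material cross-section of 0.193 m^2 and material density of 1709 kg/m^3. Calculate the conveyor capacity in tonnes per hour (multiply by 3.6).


3680.9809 t/h

Volumetric flow = speed * area
= 3.1 * 0.193 = 0.5983 m^3/s
Mass flow = volumetric * density
= 0.5983 * 1709 = 1022.4947 kg/s
Convert to t/h: multiply by 3.6
Capacity = 1022.4947 * 3.6
= 3680.9809 t/h


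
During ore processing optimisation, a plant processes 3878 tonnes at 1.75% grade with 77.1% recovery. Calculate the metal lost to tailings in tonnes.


15.5411 tonnes

Total metal in feed:
= 3878 * 1.75 / 100 = 67.865 tonnes
Metal recovered:
= 67.865 * 77.1 / 100 = 52.323915 tonnes
Metal lost to tailings:
= 67.865 - 52.323915
= 15.5411 tonnes


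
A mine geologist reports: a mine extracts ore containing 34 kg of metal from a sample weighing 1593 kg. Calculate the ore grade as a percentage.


2.1343%

Ore grade = (metal mass / ore mass) * 100
= (34 / 1593) * 100
= 0.02134337728 * 100
= 2.1343%


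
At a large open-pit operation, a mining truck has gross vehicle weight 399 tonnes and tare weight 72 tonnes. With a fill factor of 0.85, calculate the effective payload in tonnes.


277.95 tonnes

Maximum payload = gross - tare
= 399 - 72 = 327 tonnes
Effective payload = max payload * fill factor
= 327 * 0.85
= 277.95 tonnes


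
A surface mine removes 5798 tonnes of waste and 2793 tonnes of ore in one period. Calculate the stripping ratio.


Stripping ratio = waste tonnage / ore tonnage
= 5798 / 2793
= 2.0759

2.0759


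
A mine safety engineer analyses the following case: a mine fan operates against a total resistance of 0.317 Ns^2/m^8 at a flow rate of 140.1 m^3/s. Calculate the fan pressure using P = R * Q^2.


6222.0792 Pa

Compute Q^2:
Q^2 = 140.1^2 = 19628.01
Compute pressure:
P = R * Q^2 = 0.317 * 19628.01
= 6222.0792 Pa


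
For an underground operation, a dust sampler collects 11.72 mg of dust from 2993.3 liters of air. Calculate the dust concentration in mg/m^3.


Convert liters to m^3: 1 m^3 = 1000 L
Concentration = mass / volume * 1000
= 11.72 / 2993.3 * 1000
= 0.003915411085 * 1000
= 3.9154 mg/m^3

3.9154 mg/m^3


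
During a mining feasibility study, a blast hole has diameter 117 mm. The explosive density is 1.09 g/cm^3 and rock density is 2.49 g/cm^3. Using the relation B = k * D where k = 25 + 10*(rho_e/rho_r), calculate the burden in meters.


3.4372 m

First, compute k:
rho_e / rho_r = 1.09 / 2.49 = 0.437751004
k = 25 + 10 * 0.437751004 = 29.37751004
Then, compute burden:
B = k * D / 1000 = 29.37751004 * 117 / 1000
= 3437.168675 / 1000
= 3.4372 m


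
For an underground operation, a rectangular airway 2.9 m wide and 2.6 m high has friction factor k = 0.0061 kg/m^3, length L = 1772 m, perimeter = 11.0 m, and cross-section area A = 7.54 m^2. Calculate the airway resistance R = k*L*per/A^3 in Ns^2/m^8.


0.2774 Ns^2/m^8

Compute the numerator:
k * L * per = 0.0061 * 1772 * 11.0
= 118.9012
Compute the denominator:
A^3 = 7.54^3 = 428.661064
Resistance:
R = 118.9012 / 428.661064
= 0.2774 Ns^2/m^8


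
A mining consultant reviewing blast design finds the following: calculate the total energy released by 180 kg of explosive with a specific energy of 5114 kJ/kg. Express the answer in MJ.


920.52 MJ

Energy = mass * specific_energy / 1000
= 180 * 5114 / 1000
= 920520 / 1000
= 920.52 MJ


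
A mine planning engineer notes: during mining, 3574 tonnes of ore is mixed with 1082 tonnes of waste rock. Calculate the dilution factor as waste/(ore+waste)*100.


Total material = ore + waste
= 3574 + 1082 = 4656 tonnes
Dilution = waste / total * 100
= 1082 / 4656 * 100
= 0.2323883162 * 100
= 23.2388%

23.2388%


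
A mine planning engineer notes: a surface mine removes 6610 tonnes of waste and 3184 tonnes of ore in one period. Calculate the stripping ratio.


Stripping ratio = waste tonnage / ore tonnage
= 6610 / 3184
= 2.076

2.076


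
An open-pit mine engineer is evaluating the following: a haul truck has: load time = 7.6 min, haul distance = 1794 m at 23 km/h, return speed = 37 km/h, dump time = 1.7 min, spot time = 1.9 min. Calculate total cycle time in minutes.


18.7892 min

Convert haul speed to m/min: 23 * 1000/60 = 383.3333333 m/min
Haul time = 1794 / 383.3333333 = 4.68 min
Convert return speed to m/min: 37 * 1000/60 = 616.6666667 m/min
Return time = 1794 / 616.6666667 = 2.909189189 min
Total cycle time:
= 7.6 + 4.68 + 1.7 + 2.909189189 + 1.9
= 18.7892 min


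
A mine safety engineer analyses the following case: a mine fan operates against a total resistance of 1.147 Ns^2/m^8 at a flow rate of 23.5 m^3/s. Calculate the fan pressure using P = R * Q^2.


633.4308 Pa

Compute Q^2:
Q^2 = 23.5^2 = 552.25
Compute pressure:
P = R * Q^2 = 1.147 * 552.25
= 633.4308 Pa


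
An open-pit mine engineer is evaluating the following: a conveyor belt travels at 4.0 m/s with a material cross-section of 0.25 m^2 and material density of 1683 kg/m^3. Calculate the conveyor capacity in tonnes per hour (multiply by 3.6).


Volumetric flow = speed * area
= 4.0 * 0.25 = 1.0 m^3/s
Mass flow = volumetric * density
= 1.0 * 1683 = 1683.0 kg/s
Convert to t/h: multiply by 3.6
Capacity = 1683.0 * 3.6
= 6058.8 t/h

6058.8 t/h


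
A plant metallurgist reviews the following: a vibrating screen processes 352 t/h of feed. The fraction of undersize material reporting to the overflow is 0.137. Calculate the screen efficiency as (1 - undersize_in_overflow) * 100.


Screen efficiency = (1 - fraction of undersize in overflow) * 100
= (1 - 0.137) * 100
= 0.863 * 100
= 86.3%

86.3%


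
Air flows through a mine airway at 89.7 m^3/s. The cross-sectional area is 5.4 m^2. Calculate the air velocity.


Velocity = flow rate / cross-sectional area
= 89.7 / 5.4
= 16.6111 m/s

16.6111 m/s


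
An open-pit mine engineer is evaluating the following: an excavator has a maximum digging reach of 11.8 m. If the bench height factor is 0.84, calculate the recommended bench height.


Bench height = reach * factor
= 11.8 * 0.84
= 9.912 m

9.912 m


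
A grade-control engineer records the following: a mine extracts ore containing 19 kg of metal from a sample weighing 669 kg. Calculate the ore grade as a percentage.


Ore grade = (metal mass / ore mass) * 100
= (19 / 669) * 100
= 0.02840059791 * 100
= 2.8401%

2.8401%


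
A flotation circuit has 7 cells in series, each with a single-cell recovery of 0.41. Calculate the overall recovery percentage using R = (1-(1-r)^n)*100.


97.5113%

Complement of single-cell recovery:
1 - r = 1 - 0.41 = 0.59
Raise to power n:
(1 - r)^7 = 0.59^7 = 0.02488651485
Overall recovery:
R = (1 - 0.02488651485) * 100
= 97.5113%


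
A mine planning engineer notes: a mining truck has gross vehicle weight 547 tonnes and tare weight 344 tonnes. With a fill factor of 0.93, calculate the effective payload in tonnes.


188.79 tonnes

Maximum payload = gross - tare
= 547 - 344 = 203 tonnes
Effective payload = max payload * fill factor
= 203 * 0.93
= 188.79 tonnes


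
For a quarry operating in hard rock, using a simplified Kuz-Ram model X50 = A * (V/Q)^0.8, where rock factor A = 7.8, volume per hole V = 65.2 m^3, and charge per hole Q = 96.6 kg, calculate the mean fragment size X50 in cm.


5.6952 cm

Compute V/Q:
V/Q = 65.2 / 96.6 = 0.6749482402
Raise to the power 0.8:
(V/Q)^0.8 = 0.6749482402^0.8 = 0.7301572056
Multiply by A:
X50 = 7.8 * 0.7301572056
= 5.6952 cm


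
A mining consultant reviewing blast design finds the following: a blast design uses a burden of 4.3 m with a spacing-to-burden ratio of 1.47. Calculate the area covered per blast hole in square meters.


First, find the spacing:
Spacing = burden * ratio = 4.3 * 1.47
= 6.321 m
Then, calculate the area:
Area = burden * spacing = 4.3 * 6.321
= 27.1803 m^2

27.1803 m^2
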